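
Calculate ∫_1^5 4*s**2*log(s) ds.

Integrate by parts once (u = ln s, dv = 4*s**2 ds).
An antiderivative is F(s) = 4*s**3*(3*log(s) - 1)/9.
Then F(5) - F(1) = (-500/9 + 500*log(5)/3) - (-4/9) = -496/9 + 500*log(5)/3.

-496/9 + 500*log(5)/3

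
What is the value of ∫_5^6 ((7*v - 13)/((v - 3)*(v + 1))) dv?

Factor the denominator: v**2 - 2*v - 3 = (v + 1)(v - 3).
Partial fractions: (7*v - 13)/((v - 3)*(v + 1)) = 5/(v + 1) + 2/(v - 3).
An antiderivative is F(v) = 2*log(v - 3) + 5*log(v + 1).
Then F(6) - F(5) = (2*log(3) + 5*log(7)) - (7*log(2) + 5*log(3)) = -7*log(2) - 3*log(3) + 5*log(7).

-7*log(2) - 3*log(3) + 5*log(7)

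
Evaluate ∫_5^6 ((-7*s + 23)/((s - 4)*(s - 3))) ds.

-log(72)

Factor the denominator: s**2 - 7*s + 12 = (s - 3)(s - 4).
Partial fractions: (-7*s + 23)/((s - 4)*(s - 3)) = -2/(s - 3) - 5/(s - 4).
An antiderivative is F(s) = -5*log(s - 4) - 2*log(s - 3).
Then F(6) - F(5) = (-5*log(2) - 2*log(3)) - (-log(4)) = -log(72).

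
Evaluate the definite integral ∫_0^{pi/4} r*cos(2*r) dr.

-1/4 + pi/8

Integrate by parts once (u = r, dv = cos(2*r) dr).
An antiderivative is F(r) = r*sin(2*r)/2 + cos(2*r)/4.
Then F(pi/4) - F(0) = (pi/8) - (1/4) = -1/4 + pi/8.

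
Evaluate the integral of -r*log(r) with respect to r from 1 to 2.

Integrate by parts once (u = ln r, dv = -r dr).
An antiderivative is F(r) = -r**2*(2*log(r) - 1)/4.
Then F(2) - F(1) = (1 - log(4)) - (1/4) = 3/4 - log(4).

3/4 - log(4)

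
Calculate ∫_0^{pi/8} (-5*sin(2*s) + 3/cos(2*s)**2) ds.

An antiderivative is F(s) = 5*cos(2*s)/2 + 3*tan(2*s)/2.
Then F(pi/8) - F(0) = (3/2 + 5*sqrt(2)/4) - (5/2) = -1 + 5*sqrt(2)/4.

-1 + 5*sqrt(2)/4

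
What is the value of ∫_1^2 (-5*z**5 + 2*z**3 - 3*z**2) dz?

By the power rule, an antiderivative is F(z) = -5*z**6/6 + z**4/2 - z**3.
Then F(2) - F(1) = (-160/3) - (-4/3) = -52.

-52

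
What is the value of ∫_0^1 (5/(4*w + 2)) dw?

5*log(3)/4

An antiderivative is F(w) = 5*log(4*w + 2)/4.
Then F(1) - F(0) = (5*log(6)/4) - (5*log(2)/4) = 5*log(3)/4.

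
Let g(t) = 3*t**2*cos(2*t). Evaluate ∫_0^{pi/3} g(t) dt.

-pi/4 - 3*sqrt(3)/8 + sqrt(3)*pi**2/12

Integrate by parts twice (u = t^2, dv = 3*cos(2*t) dt).
An antiderivative is F(t) = 3*t**2*sin(2*t)/2 + 3*t*cos(2*t)/2 - 3*sin(2*t)/4.
Then F(pi/3) - F(0) = (-pi/4 - 3*sqrt(3)/8 + sqrt(3)*pi**2/12) - (0) = -pi/4 - 3*sqrt(3)/8 + sqrt(3)*pi**2/12.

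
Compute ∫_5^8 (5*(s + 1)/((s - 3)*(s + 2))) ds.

-3*log(2) - log(7) + 5*log(5)

Factor the denominator: s**2 - s - 6 = (s + 2)(s - 3).
Partial fractions: 5*(s + 1)/((s - 3)*(s + 2)) = 1/(s + 2) + 4/(s - 3).
An antiderivative is F(s) = 4*log(s - 3) + log(s + 2).
Then F(8) - F(5) = (log(2) + 5*log(5)) - (log(7) + 4*log(2)) = -3*log(2) - log(7) + 5*log(5).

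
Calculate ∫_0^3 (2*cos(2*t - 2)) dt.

Let u = 2*t - 2, so du = 2 dt. When t = 0, u = -2; when t = 3, u = 4.
The integral becomes ∫ cos(u) du from -2 to 4, with antiderivative sin(u).
Back in t: F(t) = sin(2*t - 2).
Then F(3) - F(0) = (sin(4)) - (-sin(2)) = sin(4) + sin(2).

sin(4) + sin(2)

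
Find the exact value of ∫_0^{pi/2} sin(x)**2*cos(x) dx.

Let u = sin(x), so du = cos(x) dx. When x = 0, u = 0; when x = pi/2, u = 1.
The integral becomes ∫ u**2 du from 0 to 1, with antiderivative u**3/3.
Back in x: F(x) = sin(x)**3/3.
Then F(pi/2) - F(0) = (1/3) - (0) = 1/3.

1/3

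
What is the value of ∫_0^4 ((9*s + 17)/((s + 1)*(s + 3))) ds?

-5*log(3) + 4*log(5) + 5*log(7)

Factor the denominator: s**2 + 4*s + 3 = (s + 3)(s + 1).
Partial fractions: (9*s + 17)/((s + 1)*(s + 3)) = 5/(s + 3) + 4/(s + 1).
An antiderivative is F(s) = 4*log(s + 1) + 5*log(s + 3).
Then F(4) - F(0) = (4*log(5) + 5*log(7)) - (5*log(3)) = -5*log(3) + 4*log(5) + 5*log(7).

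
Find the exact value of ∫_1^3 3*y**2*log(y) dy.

-26/3 + 27*log(3)

Integrate by parts once (u = ln y, dv = 3*y**2 dy).
An antiderivative is F(y) = y**3*(3*log(y) - 1)/3.
Then F(3) - F(1) = (-9 + 27*log(3)) - (-1/3) = -26/3 + 27*log(3).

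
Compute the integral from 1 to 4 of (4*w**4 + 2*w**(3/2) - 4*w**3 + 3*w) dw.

6107/10

By the power rule, an antiderivative is F(w) = 4*w**(5/2)/5 + 4*w**5/5 - w**4 + 3*w**2/2.
Then F(4) - F(1) = (3064/5) - (21/10) = 6107/10.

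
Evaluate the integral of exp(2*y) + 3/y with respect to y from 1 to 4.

-exp(2)/2 + log(64) + exp(8)/2

An antiderivative is F(y) = exp(2*y)/2 + 3*log(y).
Then F(4) - F(1) = (log(64) + exp(8)/2) - (exp(2)/2) = -exp(2)/2 + log(64) + exp(8)/2.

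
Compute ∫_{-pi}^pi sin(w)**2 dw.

pi

Use the identity sin^2(w) = (1 - cos(2*w))/2.
An antiderivative is F(w) = w/2 - sin(2*w)/4.
Then F(pi) - F(-pi) = (pi/2) - (-pi/2) = pi.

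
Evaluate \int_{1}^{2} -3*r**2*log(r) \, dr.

7/3 - 8*log(2)

Integrate by parts once (u = ln r, dv = -3*r**2 dr).
An antiderivative is F(r) = -r**3*(3*log(r) - 1)/3.
Then F(2) - F(1) = (8/3 - 8*log(2)) - (1/3) = 7/3 - 8*log(2).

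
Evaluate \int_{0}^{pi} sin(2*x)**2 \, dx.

pi/2

Use the identity sin^2(2*x) = (1 - cos(4*x))/2.
An antiderivative is F(x) = x/2 - sin(4*x)/8.
Then F(pi) - F(0) = (pi/2) - (0) = pi/2.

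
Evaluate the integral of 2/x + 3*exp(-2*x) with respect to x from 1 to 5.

An antiderivative is F(x) = 2*log(x) - 3*exp(-2*x)/2.
Then F(5) - F(1) = (-3*exp(-10)/2 + 2*log(5)) - (-3*exp(-2)/2) = -3*exp(-10)/2 + 3*exp(-2)/2 + 2*log(5).

-3*exp(-10)/2 + 3*exp(-2)/2 + 2*log(5)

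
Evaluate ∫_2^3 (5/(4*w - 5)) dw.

-5*log(3)/4 + 5*log(7)/4

An antiderivative is F(w) = 5*log(4*w - 5)/4.
Then F(3) - F(2) = (5*log(7)/4) - (5*log(3)/4) = -5*log(3)/4 + 5*log(7)/4.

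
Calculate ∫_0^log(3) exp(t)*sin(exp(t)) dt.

cos(1) - cos(3)

Let u = exp(t), so du = exp(t) dt. When t = 0, u = 1; when t = log(3), u = 3.
The integral becomes ∫ sin(u) du from 1 to 3, with antiderivative -cos(u).
Back in t: F(t) = -cos(exp(t)).
Then F(log(3)) - F(0) = (-cos(3)) - (-cos(1)) = cos(1) - cos(3).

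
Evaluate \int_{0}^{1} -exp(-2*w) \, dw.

(1 - exp(2))*exp(-2)/2

An antiderivative is F(w) = exp(-2*w)/2.
Then F(1) - F(0) = (exp(-2)/2) - (1/2) = (1 - exp(2))*exp(-2)/2.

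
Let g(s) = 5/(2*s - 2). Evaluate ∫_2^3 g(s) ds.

5*log(2)/2

An antiderivative is F(s) = 5*log(2*s - 2)/2.
Then F(3) - F(2) = (log(32)) - (5*log(2)/2) = 5*log(2)/2.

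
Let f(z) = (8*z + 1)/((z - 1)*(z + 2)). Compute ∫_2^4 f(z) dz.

-5*log(2) + 8*log(3)

Factor the denominator: z**2 + z - 2 = (z + 2)(z - 1).
Partial fractions: (8*z + 1)/((z - 1)*(z + 2)) = 5/(z + 2) + 3/(z - 1).
An antiderivative is F(z) = 3*log(z - 1) + 5*log(z + 2).
Then F(4) - F(2) = (5*log(2) + 8*log(3)) - (10*log(2)) = -5*log(2) + 8*log(3).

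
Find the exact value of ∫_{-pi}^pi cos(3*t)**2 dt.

Use the identity cos^2(3*t) = (1 + cos(6*t))/2.
An antiderivative is F(t) = t/2 + sin(6*t)/12.
Then F(pi) - F(-pi) = (pi/2) - (-pi/2) = pi.

pi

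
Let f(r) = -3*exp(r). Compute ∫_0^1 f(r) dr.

An antiderivative is F(r) = -3*exp(r).
Then F(1) - F(0) = (-3*E) - (-3) = 3 - 3*E.

3 - 3*E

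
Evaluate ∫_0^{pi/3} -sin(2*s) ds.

An antiderivative is F(s) = cos(2*s)/2.
Then F(pi/3) - F(0) = (-1/4) - (1/2) = -3/4.

-3/4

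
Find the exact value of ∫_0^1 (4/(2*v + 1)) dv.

log(9)

Let u = 2*v + 1, so du = 2 dv. When v = 0, u = 1; when v = 1, u = 3.
The integral becomes 2·∫ 1/u du from 1 to 3, with antiderivative 2*log(u).
Back in v: F(v) = 2*log(2*v + 1).
Then F(1) - F(0) = (log(9)) - (0) = log(9).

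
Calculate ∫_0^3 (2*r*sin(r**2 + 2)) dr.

cos(2) - cos(11)

Let u = r**2 + 2, so du = 2*r dr. When r = 0, u = 2; when r = 3, u = 11.
The integral becomes ∫ sin(u) du from 2 to 11, with antiderivative -cos(u).
Back in r: F(r) = -cos(r**2 + 2).
Then F(3) - F(0) = (-cos(11)) - (-cos(2)) = cos(2) - cos(11).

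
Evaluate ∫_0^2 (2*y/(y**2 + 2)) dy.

log(3)

Let u = y**2 + 2, so du = 2*y dy. When y = 0, u = 2; when y = 2, u = 6.
The integral becomes ∫ 1/u du from 2 to 6, with antiderivative log(u).
Back in y: F(y) = log(y**2 + 2).
Then F(2) - F(0) = (log(6)) - (log(2)) = log(3).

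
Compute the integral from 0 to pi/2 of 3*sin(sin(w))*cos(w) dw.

3 - 3*cos(1)

Let u = sin(w), so du = cos(w) dw. When w = 0, u = 0; when w = pi/2, u = 1.
The integral becomes 3·∫ sin(u) du from 0 to 1, with antiderivative -3*cos(u).
Back in w: F(w) = -3*cos(sin(w)).
Then F(pi/2) - F(0) = (-3*cos(1)) - (-3) = 3 - 3*cos(1).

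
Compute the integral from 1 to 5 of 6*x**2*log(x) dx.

-248/3 + 250*log(5)

Integrate by parts once (u = ln x, dv = 6*x**2 dx).
An antiderivative is F(x) = 2*x**3*(3*log(x) - 1)/3.
Then F(5) - F(1) = (-250/3 + 250*log(5)) - (-2/3) = -248/3 + 250*log(5).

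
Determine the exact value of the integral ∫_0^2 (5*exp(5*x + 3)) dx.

Let u = 5*x + 3, so du = 5 dx. When x = 0, u = 3; when x = 2, u = 13.
The integral becomes ∫ exp(u) du from 3 to 13, with antiderivative exp(u).
Back in x: F(x) = exp(5*x + 3).
Then F(2) - F(0) = (exp(13)) - (exp(3)) = -exp(3) + exp(13).

-exp(3) + exp(13)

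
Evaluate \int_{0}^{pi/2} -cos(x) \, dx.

-1

An antiderivative is F(x) = -sin(x).
Then F(pi/2) - F(0) = (-1) - (0) = -1.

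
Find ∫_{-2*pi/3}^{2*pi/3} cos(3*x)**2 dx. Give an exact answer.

2*pi/3

Use the identity cos^2(3*x) = (1 + cos(6*x))/2.
An antiderivative is F(x) = x/2 + sin(6*x)/12.
Then F(2*pi/3) - F(-2*pi/3) = (pi/3) - (-pi/3) = 2*pi/3.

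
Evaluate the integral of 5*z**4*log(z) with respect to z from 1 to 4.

Integrate by parts once (u = ln z, dv = 5*z**4 dz).
An antiderivative is F(z) = z**5*(5*log(z) - 1)/5.
Then F(4) - F(1) = (-1024/5 + 2048*log(2)) - (-1/5) = -1023/5 + 2048*log(2).

-1023/5 + 2048*log(2)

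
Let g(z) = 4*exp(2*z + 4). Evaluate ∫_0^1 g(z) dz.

Let u = 2*z + 4, so du = 2 dz. When z = 0, u = 4; when z = 1, u = 6.
The integral becomes 2·∫ exp(u) du from 4 to 6, with antiderivative 2*exp(u).
Back in z: F(z) = 2*exp(2*z + 4).
Then F(1) - F(0) = (2*exp(6)) - (2*exp(4)) = -2*(1 - exp(2))*exp(4).

-2*(1 - exp(2))*exp(4)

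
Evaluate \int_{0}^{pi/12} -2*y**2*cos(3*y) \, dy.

sqrt(2)*(-8*pi - pi**2 + 32)/432

Integrate by parts twice (u = y^2, dv = -2*cos(3*y) dy).
An antiderivative is F(y) = -2*y**2*sin(3*y)/3 - 4*y*cos(3*y)/9 + 4*sin(3*y)/27.
Then F(pi/12) - F(0) = (sqrt(2)*(-8*pi - pi**2 + 32)/432) - (0) = sqrt(2)*(-8*pi - pi**2 + 32)/432.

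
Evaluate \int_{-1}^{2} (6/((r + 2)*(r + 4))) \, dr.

log(8)

Factor the denominator: r**2 + 6*r + 8 = (r + 4)(r + 2).
Partial fractions: 6/((r + 2)*(r + 4)) = -3/(r + 4) + 3/(r + 2).
An antiderivative is F(r) = 3*log(r + 2) - 3*log(r + 4).
Then F(2) - F(-1) = (log(8/27)) - (-log(27)) = log(8).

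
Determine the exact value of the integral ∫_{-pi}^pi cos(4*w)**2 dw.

pi

Use the identity cos^2(4*w) = (1 + cos(8*w))/2.
An antiderivative is F(w) = w/2 + sin(8*w)/16.
Then F(pi) - F(-pi) = (pi/2) - (-pi/2) = pi.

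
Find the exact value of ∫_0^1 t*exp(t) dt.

1

Integrate by parts once (u = t, dv = exp(t) dt).
An antiderivative is F(t) = (t - 1)*exp(t).
Then F(1) - F(0) = (0) - (-1) = 1.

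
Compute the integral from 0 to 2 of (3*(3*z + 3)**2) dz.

Let u = 3*z + 3, so du = 3 dz. When z = 0, u = 3; when z = 2, u = 9.
The integral becomes ∫ u**2 du from 3 to 9, with antiderivative u**3/3.
Back in z: F(z) = (3*z + 3)**3/3.
Then F(2) - F(0) = (243) - (9) = 234.

234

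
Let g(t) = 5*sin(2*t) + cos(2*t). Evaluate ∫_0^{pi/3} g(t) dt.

sqrt(3)/4 + 15/4

An antiderivative is F(t) = sin(2*t)/2 - 5*cos(2*t)/2.
Then F(pi/3) - F(0) = (sqrt(3)/4 + 5/4) - (-5/2) = sqrt(3)/4 + 15/4.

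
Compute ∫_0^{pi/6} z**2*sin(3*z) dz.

-2/27 + pi/27

Integrate by parts twice (u = z^2, dv = sin(3*z) dz).
An antiderivative is F(z) = -z**2*cos(3*z)/3 + 2*z*sin(3*z)/9 + 2*cos(3*z)/27.
Then F(pi/6) - F(0) = (pi/27) - (2/27) = -2/27 + pi/27.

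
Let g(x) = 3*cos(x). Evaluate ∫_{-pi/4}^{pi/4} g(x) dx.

3*sqrt(2)

An antiderivative is F(x) = 3*sin(x).
Then F(pi/4) - F(-pi/4) = (3*sqrt(2)/2) - (-3*sqrt(2)/2) = 3*sqrt(2).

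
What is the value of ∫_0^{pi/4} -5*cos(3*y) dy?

-5*sqrt(2)/6

An antiderivative is F(y) = -5*sin(3*y)/3.
Then F(pi/4) - F(0) = (-5*sqrt(2)/6) - (0) = -5*sqrt(2)/6.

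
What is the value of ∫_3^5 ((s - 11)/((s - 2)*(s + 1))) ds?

log(3/16)

Factor the denominator: s**2 - s - 2 = (s + 1)(s - 2).
Partial fractions: (s - 11)/((s - 2)*(s + 1)) = 4/(s + 1) - 3/(s - 2).
An antiderivative is F(s) = -3*log(s - 2) + 4*log(s + 1).
Then F(5) - F(3) = (log(48)) - (8*log(2)) = log(3/16).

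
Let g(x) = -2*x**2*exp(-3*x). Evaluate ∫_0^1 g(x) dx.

Integrate by parts twice (u = x^2, dv = -2*exp(-3*x) dx).
An antiderivative is F(x) = (18*x**2 + 12*x + 4)*exp(-3*x)/27.
Then F(1) - F(0) = (34*exp(-3)/27) - (4/27) = -4/27 + 34*exp(-3)/27.

-4/27 + 34*exp(-3)/27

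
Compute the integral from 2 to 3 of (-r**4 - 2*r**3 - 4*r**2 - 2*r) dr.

-3151/30

By the power rule, an antiderivative is F(r) = -r**5/5 - r**4/2 - 4*r**3/3 - r**2.
Then F(3) - F(2) = (-1341/10) - (-436/15) = -3151/30.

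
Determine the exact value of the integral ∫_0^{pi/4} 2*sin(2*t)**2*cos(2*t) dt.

Let u = sin(2*t), so du = 2*cos(2*t) dt. When t = 0, u = 0; when t = pi/4, u = 1.
The integral becomes ∫ u**2 du from 0 to 1, with antiderivative u**3/3.
Back in t: F(t) = sin(2*t)**3/3.
Then F(pi/4) - F(0) = (1/3) - (0) = 1/3.

1/3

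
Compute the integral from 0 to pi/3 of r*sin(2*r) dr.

sqrt(3)/8 + pi/12

Integrate by parts once (u = r, dv = sin(2*r) dr).
An antiderivative is F(r) = -r*cos(2*r)/2 + sin(2*r)/4.
Then F(pi/3) - F(0) = (sqrt(3)/8 + pi/12) - (0) = sqrt(3)/8 + pi/12.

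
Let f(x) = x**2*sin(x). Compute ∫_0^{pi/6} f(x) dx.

Integrate by parts twice (u = x^2, dv = sin(x) dx).
An antiderivative is F(x) = -x**2*cos(x) + 2*x*sin(x) + 2*cos(x).
Then F(pi/6) - F(0) = (-sqrt(3)*pi**2/72 + pi/6 + sqrt(3)) - (2) = -2 - sqrt(3)*pi**2/72 + pi/6 + sqrt(3).

-2 - sqrt(3)*pi**2/72 + pi/6 + sqrt(3)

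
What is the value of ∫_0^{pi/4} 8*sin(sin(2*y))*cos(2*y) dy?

Let u = sin(2*y), so du = 2*cos(2*y) dy. When y = 0, u = 0; when y = pi/4, u = 1.
The integral becomes 4·∫ sin(u) du from 0 to 1, with antiderivative -4*cos(u).
Back in y: F(y) = -4*cos(sin(2*y)).
Then F(pi/4) - F(0) = (-4*cos(1)) - (-4) = 4 - 4*cos(1).

4 - 4*cos(1)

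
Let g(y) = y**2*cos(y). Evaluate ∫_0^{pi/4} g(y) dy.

Integrate by parts twice (u = y^2, dv = cos(y) dy).
An antiderivative is F(y) = y**2*sin(y) + 2*y*cos(y) - 2*sin(y).
Then F(pi/4) - F(0) = (sqrt(2)*(-32 + pi**2 + 8*pi)/32) - (0) = sqrt(2)*(-32 + pi**2 + 8*pi)/32.

sqrt(2)*(-32 + pi**2 + 8*pi)/32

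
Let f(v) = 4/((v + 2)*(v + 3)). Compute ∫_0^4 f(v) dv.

-4*log(7) + 8*log(3)

Factor the denominator: v**2 + 5*v + 6 = (v + 3)(v + 2).
Partial fractions: 4/((v + 2)*(v + 3)) = -4/(v + 3) + 4/(v + 2).
An antiderivative is F(v) = 4*log(v + 2) - 4*log(v + 3).
Then F(4) - F(0) = (-4*log(7) + 4*log(2) + 4*log(3)) - (log(16/81)) = -4*log(7) + 8*log(3).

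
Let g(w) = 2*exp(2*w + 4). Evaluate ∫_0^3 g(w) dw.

Let u = 2*w + 4, so du = 2 dw. When w = 0, u = 4; when w = 3, u = 10.
The integral becomes ∫ exp(u) du from 4 to 10, with antiderivative exp(u).
Back in w: F(w) = exp(2*w + 4).
Then F(3) - F(0) = (exp(10)) - (exp(4)) = -exp(4) + exp(10).

-exp(4) + exp(10)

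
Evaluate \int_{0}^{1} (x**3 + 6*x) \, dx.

By the power rule, an antiderivative is F(x) = x**4/4 + 3*x**2.
Then F(1) - F(0) = (13/4) - (0) = 13/4.

13/4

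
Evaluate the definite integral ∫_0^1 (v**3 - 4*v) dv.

-7/4

By the power rule, an antiderivative is F(v) = v**4/4 - 2*v**2.
Then F(1) - F(0) = (-7/4) - (0) = -7/4.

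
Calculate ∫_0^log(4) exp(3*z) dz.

21

Let u = exp(z), so du = exp(z) dz. When z = 0, u = 1; when z = log(4), u = 4.
The integral becomes ∫ u**2 du from 1 to 4, with antiderivative u**3/3.
Back in z: F(z) = exp(3*z)/3.
Then F(log(4)) - F(0) = (64/3) - (1/3) = 21.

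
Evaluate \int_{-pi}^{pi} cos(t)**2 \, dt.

Use the identity cos^2(t) = (1 + cos(2*t))/2.
An antiderivative is F(t) = t/2 + sin(2*t)/4.
Then F(pi) - F(-pi) = (pi/2) - (-pi/2) = pi.

pi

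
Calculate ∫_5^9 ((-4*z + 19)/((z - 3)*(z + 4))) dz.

-5*log(13) + 11*log(3)

Factor the denominator: z**2 + z - 12 = (z + 4)(z - 3).
Partial fractions: (-4*z + 19)/((z - 3)*(z + 4)) = -5/(z + 4) + 1/(z - 3).
An antiderivative is F(z) = log(z - 3) - 5*log(z + 4).
Then F(9) - F(5) = (-5*log(13) + log(2) + log(3)) - (-10*log(3) + log(2)) = -5*log(13) + 11*log(3).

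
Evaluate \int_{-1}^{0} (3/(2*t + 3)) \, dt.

An antiderivative is F(t) = 3*log(2*t + 3)/2.
Then F(0) - F(-1) = (3*log(3)/2) - (0) = 3*log(3)/2.

3*log(3)/2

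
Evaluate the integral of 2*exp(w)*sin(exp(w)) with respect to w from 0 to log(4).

Let u = exp(w), so du = exp(w) dw. When w = 0, u = 1; when w = log(4), u = 4.
The integral becomes 2·∫ sin(u) du from 1 to 4, with antiderivative -2*cos(u).
Back in w: F(w) = -2*cos(exp(w)).
Then F(log(4)) - F(0) = (-2*cos(4)) - (-2*cos(1)) = 2*cos(1) - 2*cos(4).

2*cos(1) - 2*cos(4)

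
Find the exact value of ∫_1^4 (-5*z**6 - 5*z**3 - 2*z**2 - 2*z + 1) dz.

By the power rule, an antiderivative is F(z) = -5*z**7/7 - 5*z**4/4 - 2*z**3/3 - z**2 + z.
Then F(4) - F(1) = (-253628/21) - (-221/84) = -338097/28.

-338097/28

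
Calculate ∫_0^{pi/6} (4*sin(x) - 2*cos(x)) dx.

An antiderivative is F(x) = -2*sin(x) - 4*cos(x).
Then F(pi/6) - F(0) = (-2*sqrt(3) - 1) - (-4) = 3 - 2*sqrt(3).

3 - 2*sqrt(3)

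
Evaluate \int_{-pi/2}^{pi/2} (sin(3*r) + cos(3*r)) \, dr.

An antiderivative is F(r) = sin(3*r)/3 - cos(3*r)/3.
Then F(pi/2) - F(-pi/2) = (-1/3) - (1/3) = -2/3.

-2/3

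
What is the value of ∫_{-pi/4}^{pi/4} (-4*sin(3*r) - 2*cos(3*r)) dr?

-2*sqrt(2)/3

An antiderivative is F(r) = -2*sin(3*r)/3 + 4*cos(3*r)/3.
Then F(pi/4) - F(-pi/4) = (-sqrt(2)) - (-sqrt(2)/3) = -2*sqrt(2)/3.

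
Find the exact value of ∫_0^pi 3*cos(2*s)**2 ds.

3*pi/2

Use the identity cos^2(2*s) = (1 + cos(4*s))/2.
An antiderivative is F(s) = 3*s/2 + 3*sin(4*s)/8.
Then F(pi) - F(0) = (3*pi/2) - (0) = 3*pi/2.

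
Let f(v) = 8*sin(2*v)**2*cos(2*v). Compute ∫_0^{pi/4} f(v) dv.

4/3

Let u = sin(2*v), so du = 2*cos(2*v) dv. When v = 0, u = 0; when v = pi/4, u = 1.
The integral becomes 4·∫ u**2 du from 0 to 1, with antiderivative 4*u**3/3.
Back in v: F(v) = 4*sin(2*v)**3/3.
Then F(pi/4) - F(0) = (4/3) - (0) = 4/3.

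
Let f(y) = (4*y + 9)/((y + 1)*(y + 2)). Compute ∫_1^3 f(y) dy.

Factor the denominator: y**2 + 3*y + 2 = (y + 2)(y + 1).
Partial fractions: (4*y + 9)/((y + 1)*(y + 2)) = -1/(y + 2) + 5/(y + 1).
An antiderivative is F(y) = 5*log(y + 1) - log(y + 2).
Then F(3) - F(1) = (-log(5) + 10*log(2)) - (log(32/3)) = log(96/5).

log(96/5)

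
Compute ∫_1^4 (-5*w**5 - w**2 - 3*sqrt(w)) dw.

-6895/2

By the power rule, an antiderivative is F(w) = -5*w**6/6 - 2*w**(3/2) - w**3/3.
Then F(4) - F(1) = (-10352/3) - (-19/6) = -6895/2.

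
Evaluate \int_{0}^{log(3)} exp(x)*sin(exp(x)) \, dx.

Let u = exp(x), so du = exp(x) dx. When x = 0, u = 1; when x = log(3), u = 3.
The integral becomes ∫ sin(u) du from 1 to 3, with antiderivative -cos(u).
Back in x: F(x) = -cos(exp(x)).
Then F(log(3)) - F(0) = (-cos(3)) - (-cos(1)) = cos(1) - cos(3).

cos(1) - cos(3)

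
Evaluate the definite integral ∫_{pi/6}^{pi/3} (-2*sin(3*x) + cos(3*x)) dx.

An antiderivative is F(x) = sin(3*x)/3 + 2*cos(3*x)/3.
Then F(pi/3) - F(pi/6) = (-2/3) - (1/3) = -1.

-1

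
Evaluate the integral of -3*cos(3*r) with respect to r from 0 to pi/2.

1

An antiderivative is F(r) = -sin(3*r).
Then F(pi/2) - F(0) = (1) - (0) = 1.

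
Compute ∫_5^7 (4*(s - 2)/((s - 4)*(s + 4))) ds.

Factor the denominator: s**2 - 16 = (s + 4)(s - 4).
Partial fractions: 4*(s - 2)/((s - 4)*(s + 4)) = 3/(s + 4) + 1/(s - 4).
An antiderivative is F(s) = log(s - 4) + 3*log(s + 4).
Then F(7) - F(5) = (log(3) + 3*log(11)) - (6*log(3)) = -5*log(3) + 3*log(11).

-5*log(3) + 3*log(11)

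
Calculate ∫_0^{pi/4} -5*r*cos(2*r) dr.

Integrate by parts once (u = r, dv = -5*cos(2*r) dr).
An antiderivative is F(r) = -5*r*sin(2*r)/2 - 5*cos(2*r)/4.
Then F(pi/4) - F(0) = (-5*pi/8) - (-5/4) = 5/4 - 5*pi/8.

5/4 - 5*pi/8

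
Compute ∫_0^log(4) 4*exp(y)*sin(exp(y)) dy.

4*cos(1) - 4*cos(4)

Let u = exp(y), so du = exp(y) dy. When y = 0, u = 1; when y = log(4), u = 4.
The integral becomes 4·∫ sin(u) du from 1 to 4, with antiderivative -4*cos(u).
Back in y: F(y) = -4*cos(exp(y)).
Then F(log(4)) - F(0) = (-4*cos(4)) - (-4*cos(1)) = 4*cos(1) - 4*cos(4).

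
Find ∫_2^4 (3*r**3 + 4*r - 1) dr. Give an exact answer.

By the power rule, an antiderivative is F(r) = 3*r**4/4 + 2*r**2 - r.
Then F(4) - F(2) = (220) - (18) = 202.

202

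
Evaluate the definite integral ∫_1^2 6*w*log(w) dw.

-9/2 + 12*log(2)

Integrate by parts once (u = ln w, dv = 6*w dw).
An antiderivative is F(w) = 3*w**2*(2*log(w) - 1)/2.
Then F(2) - F(1) = (-6 + 12*log(2)) - (-3/2) = -9/2 + 12*log(2).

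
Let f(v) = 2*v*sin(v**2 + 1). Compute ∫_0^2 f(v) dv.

Let u = v**2 + 1, so du = 2*v dv. When v = 0, u = 1; when v = 2, u = 5.
The integral becomes ∫ sin(u) du from 1 to 5, with antiderivative -cos(u).
Back in v: F(v) = -cos(v**2 + 1).
Then F(2) - F(0) = (-cos(5)) - (-cos(1)) = -cos(5) + cos(1).

-cos(5) + cos(1)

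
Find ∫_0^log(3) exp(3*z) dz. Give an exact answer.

26/3

Let u = exp(z), so du = exp(z) dz. When z = 0, u = 1; when z = log(3), u = 3.
The integral becomes ∫ u**2 du from 1 to 3, with antiderivative u**3/3.
Back in z: F(z) = exp(3*z)/3.
Then F(log(3)) - F(0) = (9) - (1/3) = 26/3.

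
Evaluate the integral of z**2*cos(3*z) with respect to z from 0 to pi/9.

-sqrt(3)/27 + sqrt(3)*pi**2/486 + pi/81

Integrate by parts twice (u = z^2, dv = cos(3*z) dz).
An antiderivative is F(z) = z**2*sin(3*z)/3 + 2*z*cos(3*z)/9 - 2*sin(3*z)/27.
Then F(pi/9) - F(0) = (-sqrt(3)/27 + sqrt(3)*pi**2/486 + pi/81) - (0) = -sqrt(3)/27 + sqrt(3)*pi**2/486 + pi/81.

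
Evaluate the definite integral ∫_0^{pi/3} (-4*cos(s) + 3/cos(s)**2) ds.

sqrt(3)

An antiderivative is F(s) = -4*sin(s) + 3*tan(s).
Then F(pi/3) - F(0) = (sqrt(3)) - (0) = sqrt(3).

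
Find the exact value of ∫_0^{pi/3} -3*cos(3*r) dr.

0

An antiderivative is F(r) = -sin(3*r).
Then F(pi/3) - F(0) = (0) - (0) = 0.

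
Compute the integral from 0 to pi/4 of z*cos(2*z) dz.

Integrate by parts once (u = z, dv = cos(2*z) dz).
An antiderivative is F(z) = z*sin(2*z)/2 + cos(2*z)/4.
Then F(pi/4) - F(0) = (pi/8) - (1/4) = -1/4 + pi/8.

-1/4 + pi/8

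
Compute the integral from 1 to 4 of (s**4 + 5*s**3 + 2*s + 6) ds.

By the power rule, an antiderivative is F(s) = s**5/5 + 5*s**4/4 + s**2 + 6*s.
Then F(4) - F(1) = (2824/5) - (169/20) = 11127/20.

11127/20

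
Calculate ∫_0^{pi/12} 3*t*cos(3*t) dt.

-1/3 + sqrt(2)*pi/24 + sqrt(2)/6

Integrate by parts once (u = t, dv = 3*cos(3*t) dt).
An antiderivative is F(t) = t*sin(3*t) + cos(3*t)/3.
Then F(pi/12) - F(0) = (sqrt(2)*(pi + 4)/24) - (1/3) = -1/3 + sqrt(2)*pi/24 + sqrt(2)/6.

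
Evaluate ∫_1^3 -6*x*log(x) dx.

12 - 27*log(3)

Integrate by parts once (u = ln x, dv = -6*x dx).
An antiderivative is F(x) = -3*x**2*(2*log(x) - 1)/2.
Then F(3) - F(1) = (27/2 - 27*log(3)) - (3/2) = 12 - 27*log(3).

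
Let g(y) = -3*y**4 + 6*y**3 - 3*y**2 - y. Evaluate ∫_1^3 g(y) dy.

By the power rule, an antiderivative is F(y) = -3*y**5/5 + 3*y**4/2 - y**3 - y**2/2.
Then F(3) - F(1) = (-279/5) - (-3/5) = -276/5.

-276/5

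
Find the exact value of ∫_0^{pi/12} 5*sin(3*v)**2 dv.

Use the identity sin^2(3*v) = (1 - cos(6*v))/2.
An antiderivative is F(v) = 5*v/2 - 5*sin(6*v)/12.
Then F(pi/12) - F(0) = (-5/12 + 5*pi/24) - (0) = -5/12 + 5*pi/24.

-5/12 + 5*pi/24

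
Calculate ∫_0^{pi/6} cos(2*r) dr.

sqrt(3)/4

An antiderivative is F(r) = sin(2*r)/2.
Then F(pi/6) - F(0) = (sqrt(3)/4) - (0) = sqrt(3)/4.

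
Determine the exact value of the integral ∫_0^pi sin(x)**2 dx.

pi/2

Use the identity sin^2(x) = (1 - cos(2*x))/2.
An antiderivative is F(x) = x/2 - sin(2*x)/4.
Then F(pi) - F(0) = (pi/2) - (0) = pi/2.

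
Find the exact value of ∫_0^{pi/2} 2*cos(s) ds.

2

An antiderivative is F(s) = 2*sin(s).
Then F(pi/2) - F(0) = (2) - (0) = 2.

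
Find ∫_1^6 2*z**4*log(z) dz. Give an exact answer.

Integrate by parts once (u = ln z, dv = 2*z**4 dz).
An antiderivative is F(z) = 2*z**5*(5*log(z) - 1)/25.
Then F(6) - F(1) = (-15552/25 + 15552*log(6)/5) - (-2/25) = -622 + 15552*log(6)/5.

-622 + 15552*log(6)/5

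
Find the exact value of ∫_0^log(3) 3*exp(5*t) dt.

726/5

Let u = exp(t), so du = exp(t) dt. When t = 0, u = 1; when t = log(3), u = 3.
The integral becomes 3·∫ u**4 du from 1 to 3, with antiderivative 3*u**5/5.
Back in t: F(t) = 3*exp(5*t)/5.
Then F(log(3)) - F(0) = (729/5) - (3/5) = 726/5.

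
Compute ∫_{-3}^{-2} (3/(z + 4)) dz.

An antiderivative is F(z) = 3*log(z + 4).
Then F(-2) - F(-3) = (log(8)) - (0) = log(8).

log(8)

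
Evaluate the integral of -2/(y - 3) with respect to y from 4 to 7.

-log(16)

An antiderivative is F(y) = -2*log(y - 3).
Then F(7) - F(4) = (-log(16)) - (0) = -log(16).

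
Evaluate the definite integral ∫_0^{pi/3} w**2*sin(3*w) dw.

Integrate by parts twice (u = w^2, dv = sin(3*w) dw).
An antiderivative is F(w) = -w**2*cos(3*w)/3 + 2*w*sin(3*w)/9 + 2*cos(3*w)/27.
Then F(pi/3) - F(0) = (-2/27 + pi**2/27) - (2/27) = -4/27 + pi**2/27.

-4/27 + pi**2/27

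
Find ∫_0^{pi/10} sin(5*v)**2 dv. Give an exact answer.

pi/20

Use the identity sin^2(5*v) = (1 - cos(10*v))/2.
An antiderivative is F(v) = v/2 - sin(10*v)/20.
Then F(pi/10) - F(0) = (pi/20) - (0) = pi/20.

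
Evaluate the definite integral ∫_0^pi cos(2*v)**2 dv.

pi/2

Use the identity cos^2(2*v) = (1 + cos(4*v))/2.
An antiderivative is F(v) = v/2 + sin(4*v)/8.
Then F(pi) - F(0) = (pi/2) - (0) = pi/2.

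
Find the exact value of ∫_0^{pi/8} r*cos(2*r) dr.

Integrate by parts once (u = r, dv = cos(2*r) dr).
An antiderivative is F(r) = r*sin(2*r)/2 + cos(2*r)/4.
Then F(pi/8) - F(0) = (sqrt(2)*(pi + 4)/32) - (1/4) = -1/4 + sqrt(2)*pi/32 + sqrt(2)/8.

-1/4 + sqrt(2)*pi/32 + sqrt(2)/8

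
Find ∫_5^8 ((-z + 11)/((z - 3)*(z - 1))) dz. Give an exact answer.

Factor the denominator: z**2 - 4*z + 3 = (z - 1)(z - 3).
Partial fractions: (-z + 11)/((z - 3)*(z - 1)) = -5/(z - 1) + 4/(z - 3).
An antiderivative is F(z) = 4*log(z - 3) - 5*log(z - 1).
Then F(8) - F(5) = (-5*log(7) + 4*log(5)) - (-log(64)) = -5*log(7) + 6*log(2) + 4*log(5).

-5*log(7) + 6*log(2) + 4*log(5)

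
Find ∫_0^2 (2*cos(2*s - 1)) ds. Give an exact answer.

Let u = 2*s - 1, so du = 2 ds. When s = 0, u = -1; when s = 2, u = 3.
The integral becomes ∫ cos(u) du from -1 to 3, with antiderivative sin(u).
Back in s: F(s) = sin(2*s - 1).
Then F(2) - F(0) = (sin(3)) - (-sin(1)) = sin(3) + sin(1).

sin(3) + sin(1)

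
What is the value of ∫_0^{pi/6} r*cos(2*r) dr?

Integrate by parts once (u = r, dv = cos(2*r) dr).
An antiderivative is F(r) = r*sin(2*r)/2 + cos(2*r)/4.
Then F(pi/6) - F(0) = (1/8 + sqrt(3)*pi/24) - (1/4) = -1/8 + sqrt(3)*pi/24.

-1/8 + sqrt(3)*pi/24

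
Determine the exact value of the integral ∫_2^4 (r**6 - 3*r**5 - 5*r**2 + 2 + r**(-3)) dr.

145855/672

By the power rule, an antiderivative is F(r) = r**7/7 - r**6/2 - 5*r**3/3 + 2*r - 1/(2*r**2).
Then F(4) - F(2) = (130283/672) - (-3893/168) = 145855/672.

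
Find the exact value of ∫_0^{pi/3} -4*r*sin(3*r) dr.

-4*pi/9

Integrate by parts once (u = r, dv = -4*sin(3*r) dr).
An antiderivative is F(r) = 4*r*cos(3*r)/3 - 4*sin(3*r)/9.
Then F(pi/3) - F(0) = (-4*pi/9) - (0) = -4*pi/9.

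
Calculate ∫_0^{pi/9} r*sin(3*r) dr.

Integrate by parts once (u = r, dv = sin(3*r) dr).
An antiderivative is F(r) = -r*cos(3*r)/3 + sin(3*r)/9.
Then F(pi/9) - F(0) = (-pi/54 + sqrt(3)/18) - (0) = -pi/54 + sqrt(3)/18.

-pi/54 + sqrt(3)/18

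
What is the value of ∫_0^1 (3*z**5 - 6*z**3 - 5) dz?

By the power rule, an antiderivative is F(z) = z**6/2 - 3*z**4/2 - 5*z.
Then F(1) - F(0) = (-6) - (0) = -6.

-6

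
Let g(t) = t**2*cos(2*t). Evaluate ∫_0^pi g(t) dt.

Integrate by parts twice (u = t^2, dv = cos(2*t) dt).
An antiderivative is F(t) = t**2*sin(2*t)/2 + t*cos(2*t)/2 - sin(2*t)/4.
Then F(pi) - F(0) = (pi/2) - (0) = pi/2.

pi/2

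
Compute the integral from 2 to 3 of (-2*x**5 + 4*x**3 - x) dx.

By the power rule, an antiderivative is F(x) = -x**6/3 + x**4 - x**2/2.
Then F(3) - F(2) = (-333/2) - (-22/3) = -955/6.

-955/6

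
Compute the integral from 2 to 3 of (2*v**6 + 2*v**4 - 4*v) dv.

23194/35

By the power rule, an antiderivative is F(v) = 2*v**7/7 + 2*v**5/5 - 2*v**2.
Then F(3) - F(2) = (24642/35) - (1448/35) = 23194/35.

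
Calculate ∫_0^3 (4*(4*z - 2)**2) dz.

Let u = 4*z - 2, so du = 4 dz. When z = 0, u = -2; when z = 3, u = 10.
The integral becomes ∫ u**2 du from -2 to 10, with antiderivative u**3/3.
Back in z: F(z) = (4*z - 2)**3/3.
Then F(3) - F(0) = (1000/3) - (-8/3) = 336.

336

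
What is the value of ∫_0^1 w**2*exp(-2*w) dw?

(-5 + exp(2))*exp(-2)/4

Integrate by parts twice (u = w^2, dv = exp(-2*w) dw).
An antiderivative is F(w) = (-2*w**2 - 2*w - 1)*exp(-2*w)/4.
Then F(1) - F(0) = (-5*exp(-2)/4) - (-1/4) = (-5 + exp(2))*exp(-2)/4.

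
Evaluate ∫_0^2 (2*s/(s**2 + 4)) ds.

log(2)

Let u = s**2 + 4, so du = 2*s ds. When s = 0, u = 4; when s = 2, u = 8.
The integral becomes ∫ 1/u du from 4 to 8, with antiderivative log(u).
Back in s: F(s) = log(s**2 + 4).
Then F(2) - F(0) = (log(8)) - (log(4)) = log(2).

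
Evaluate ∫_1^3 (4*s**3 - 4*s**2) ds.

136/3

By the power rule, an antiderivative is F(s) = s**4 - 4*s**3/3.
Then F(3) - F(1) = (45) - (-1/3) = 136/3.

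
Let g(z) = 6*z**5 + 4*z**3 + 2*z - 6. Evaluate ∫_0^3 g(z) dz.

801

By the power rule, an antiderivative is F(z) = z**6 + z**4 + z**2 - 6*z.
Then F(3) - F(0) = (801) - (0) = 801.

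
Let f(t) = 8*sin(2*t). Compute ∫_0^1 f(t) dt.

Let u = 2*t, so du = 2 dt. When t = 0, u = 0; when t = 1, u = 2.
The integral becomes 4·∫ sin(u) du from 0 to 2, with antiderivative -4*cos(u).
Back in t: F(t) = -4*cos(2*t).
Then F(1) - F(0) = (-4*cos(2)) - (-4) = 4 - 4*cos(2).

4 - 4*cos(2)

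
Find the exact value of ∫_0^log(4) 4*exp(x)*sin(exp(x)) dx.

Let u = exp(x), so du = exp(x) dx. When x = 0, u = 1; when x = log(4), u = 4.
The integral becomes 4·∫ sin(u) du from 1 to 4, with antiderivative -4*cos(u).
Back in x: F(x) = -4*cos(exp(x)).
Then F(log(4)) - F(0) = (-4*cos(4)) - (-4*cos(1)) = 4*cos(1) - 4*cos(4).

4*cos(1) - 4*cos(4)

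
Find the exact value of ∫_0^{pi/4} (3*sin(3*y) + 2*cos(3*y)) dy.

1 + 5*sqrt(2)/6

An antiderivative is F(y) = 2*sin(3*y)/3 - cos(3*y).
Then F(pi/4) - F(0) = (5*sqrt(2)/6) - (-1) = 1 + 5*sqrt(2)/6.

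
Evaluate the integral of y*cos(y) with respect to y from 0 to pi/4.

Integrate by parts once (u = y, dv = cos(y) dy).
An antiderivative is F(y) = y*sin(y) + cos(y).
Then F(pi/4) - F(0) = (sqrt(2)*(pi + 4)/8) - (1) = -1 + sqrt(2)*pi/8 + sqrt(2)/2.

-1 + sqrt(2)*pi/8 + sqrt(2)/2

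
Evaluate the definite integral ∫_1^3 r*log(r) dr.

Integrate by parts once (u = ln r, dv = r dr).
An antiderivative is F(r) = r**2*(2*log(r) - 1)/4.
Then F(3) - F(1) = (-9/4 + 9*log(3)/2) - (-1/4) = -2 + 9*log(3)/2.

-2 + 9*log(3)/2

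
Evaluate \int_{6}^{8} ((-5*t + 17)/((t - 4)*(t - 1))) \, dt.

-4*log(7) - log(2) + 4*log(5)

Factor the denominator: t**2 - 5*t + 4 = (t - 1)(t - 4).
Partial fractions: (-5*t + 17)/((t - 4)*(t - 1)) = -4/(t - 1) - 1/(t - 4).
An antiderivative is F(t) = -log(t - 4) - 4*log(t - 1).
Then F(8) - F(6) = (-4*log(7) - 2*log(2)) - (-4*log(5) - log(2)) = -4*log(7) - log(2) + 4*log(5).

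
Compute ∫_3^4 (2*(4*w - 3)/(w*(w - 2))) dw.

-3*log(3) + 11*log(2)

Factor the denominator: w**2 - 2*w = w(w - 2).
Partial fractions: 2*(4*w - 3)/(w*(w - 2)) = 3/w + 5/(w - 2).
An antiderivative is F(w) = 3*log(w) + 5*log(w - 2).
Then F(4) - F(3) = (11*log(2)) - (log(27)) = -3*log(3) + 11*log(2).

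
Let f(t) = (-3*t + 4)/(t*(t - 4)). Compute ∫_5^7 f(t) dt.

log(5/63)

Factor the denominator: t**2 - 4*t = t(t - 4).
Partial fractions: (-3*t + 4)/(t*(t - 4)) = -1/t - 2/(t - 4).
An antiderivative is F(t) = -log(t) - 2*log(t - 4).
Then F(7) - F(5) = (-log(63)) - (-log(5)) = log(5/63).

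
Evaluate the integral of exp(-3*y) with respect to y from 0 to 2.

An antiderivative is F(y) = -exp(-3*y)/3.
Then F(2) - F(0) = (-exp(-6)/3) - (-1/3) = -(1 - exp(6))*exp(-6)/3.

-(1 - exp(6))*exp(-6)/3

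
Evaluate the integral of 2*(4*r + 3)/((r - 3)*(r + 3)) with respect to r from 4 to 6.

-3*log(7) + 11*log(3)

Factor the denominator: r**2 - 9 = (r + 3)(r - 3).
Partial fractions: 2*(4*r + 3)/((r - 3)*(r + 3)) = 3/(r + 3) + 5/(r - 3).
An antiderivative is F(r) = 5*log(r - 3) + 3*log(r + 3).
Then F(6) - F(4) = (11*log(3)) - (3*log(7)) = -3*log(7) + 11*log(3).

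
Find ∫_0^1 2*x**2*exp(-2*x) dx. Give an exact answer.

(-5 + exp(2))*exp(-2)/2

Integrate by parts twice (u = x^2, dv = 2*exp(-2*x) dx).
An antiderivative is F(x) = (-2*x**2 - 2*x - 1)*exp(-2*x)/2.
Then F(1) - F(0) = (-5*exp(-2)/2) - (-1/2) = (-5 + exp(2))*exp(-2)/2.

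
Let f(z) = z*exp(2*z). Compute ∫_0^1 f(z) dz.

1/4 + exp(2)/4

Integrate by parts once (u = z, dv = exp(2*z) dz).
An antiderivative is F(z) = (2*z - 1)*exp(2*z)/4.
Then F(1) - F(0) = (exp(2)/4) - (-1/4) = 1/4 + exp(2)/4.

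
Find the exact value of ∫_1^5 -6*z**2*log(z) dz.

248/3 - 250*log(5)

Integrate by parts once (u = ln z, dv = -6*z**2 dz).
An antiderivative is F(z) = -2*z**3*(3*log(z) - 1)/3.
Then F(5) - F(1) = (250/3 - 250*log(5)) - (2/3) = 248/3 - 250*log(5).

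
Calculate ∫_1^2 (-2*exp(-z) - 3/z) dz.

-3*log(2) - 2*exp(-1) + 2*exp(-2)

An antiderivative is F(z) = -3*log(z) + 2*exp(-z).
Then F(2) - F(1) = (-3*log(2) + 2*exp(-2)) - (2*exp(-1)) = -3*log(2) - 2*exp(-1) + 2*exp(-2).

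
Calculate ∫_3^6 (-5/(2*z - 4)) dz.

An antiderivative is F(z) = -5*log(2*z - 4)/2.
Then F(6) - F(3) = (-15*log(2)/2) - (-5*log(2)/2) = -log(32).

-log(32)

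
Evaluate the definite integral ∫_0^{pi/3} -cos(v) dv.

An antiderivative is F(v) = -sin(v).
Then F(pi/3) - F(0) = (-sqrt(3)/2) - (0) = -sqrt(3)/2.

-sqrt(3)/2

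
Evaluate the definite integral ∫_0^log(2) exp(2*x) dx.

An antiderivative is F(x) = exp(2*x)/2.
Then F(log(2)) - F(0) = (2) - (1/2) = 3/2.

3/2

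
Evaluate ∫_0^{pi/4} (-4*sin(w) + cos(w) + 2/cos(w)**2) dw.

-2 + 5*sqrt(2)/2

An antiderivative is F(w) = sin(w) + 4*cos(w) + 2*tan(w).
Then F(pi/4) - F(0) = (2 + 5*sqrt(2)/2) - (4) = -2 + 5*sqrt(2)/2.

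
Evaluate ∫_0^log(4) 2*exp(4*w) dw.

Let u = exp(w), so du = exp(w) dw. When w = 0, u = 1; when w = log(4), u = 4.
The integral becomes 2·∫ u**3 du from 1 to 4, with antiderivative u**4/2.
Back in w: F(w) = exp(4*w)/2.
Then F(log(4)) - F(0) = (128) - (1/2) = 255/2.

255/2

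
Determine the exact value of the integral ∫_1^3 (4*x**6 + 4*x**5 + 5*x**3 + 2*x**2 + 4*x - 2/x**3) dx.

117616/63

By the power rule, an antiderivative is F(x) = 4*x**7/7 + 2*x**6/3 + 5*x**4/4 + 2*x**3/3 + 2*x**2 + x**(-2).
Then F(3) - F(1) = (472015/252) - (517/84) = 117616/63.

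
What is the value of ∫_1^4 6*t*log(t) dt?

Integrate by parts once (u = ln t, dv = 6*t dt).
An antiderivative is F(t) = 3*t**2*(2*log(t) - 1)/2.
Then F(4) - F(1) = (-24 + 96*log(2)) - (-3/2) = -45/2 + 96*log(2).

-45/2 + 96*log(2)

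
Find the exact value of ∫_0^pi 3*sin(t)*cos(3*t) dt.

Use the identity sin(t)cos(3*t) = [sin(4*t) + sin(-2*t)]/2.
An antiderivative is F(t) = 3*cos(2*t)/4 - 3*cos(4*t)/8.
Then F(pi) - F(0) = (3/8) - (3/8) = 0.

0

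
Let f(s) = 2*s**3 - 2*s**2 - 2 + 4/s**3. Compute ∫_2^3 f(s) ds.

163/9

By the power rule, an antiderivative is F(s) = s**4/2 - 2*s**3/3 - 2*s - 2/s**2.
Then F(3) - F(2) = (293/18) - (-11/6) = 163/9.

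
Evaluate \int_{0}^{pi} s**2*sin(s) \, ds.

-4 + pi**2

Integrate by parts twice (u = s^2, dv = sin(s) ds).
An antiderivative is F(s) = -s**2*cos(s) + 2*s*sin(s) + 2*cos(s).
Then F(pi) - F(0) = (-2 + pi**2) - (2) = -4 + pi**2.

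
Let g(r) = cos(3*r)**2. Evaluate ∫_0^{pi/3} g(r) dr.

pi/6

Use the identity cos^2(3*r) = (1 + cos(6*r))/2.
An antiderivative is F(r) = r/2 + sin(6*r)/12.
Then F(pi/3) - F(0) = (pi/6) - (0) = pi/6.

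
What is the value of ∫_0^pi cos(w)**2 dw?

Use the identity cos^2(w) = (1 + cos(2*w))/2.
An antiderivative is F(w) = w/2 + sin(2*w)/4.
Then F(pi) - F(0) = (pi/2) - (0) = pi/2.

pi/2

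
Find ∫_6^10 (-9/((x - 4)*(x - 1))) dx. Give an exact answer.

-3*log(5) + 3*log(3)

Factor the denominator: x**2 - 5*x + 4 = (x - 1)(x - 4).
Partial fractions: -9/((x - 4)*(x - 1)) = 3/(x - 1) - 3/(x - 4).
An antiderivative is F(x) = -3*log(x - 4) + 3*log(x - 1).
Then F(10) - F(6) = (log(27/8)) - (-3*log(2) + 3*log(5)) = -3*log(5) + 3*log(3).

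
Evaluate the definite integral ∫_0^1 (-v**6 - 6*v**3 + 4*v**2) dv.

-13/42

By the power rule, an antiderivative is F(v) = -v**7/7 - 3*v**4/2 + 4*v**3/3.
Then F(1) - F(0) = (-13/42) - (0) = -13/42.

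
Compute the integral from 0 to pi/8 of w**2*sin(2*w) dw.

-1/4 - sqrt(2)*pi**2/256 + sqrt(2)*pi/32 + sqrt(2)/8

Integrate by parts twice (u = w^2, dv = sin(2*w) dw).
An antiderivative is F(w) = -w**2*cos(2*w)/2 + w*sin(2*w)/2 + cos(2*w)/4.
Then F(pi/8) - F(0) = (sqrt(2)*(-pi**2 + 8*pi + 32)/256) - (1/4) = -1/4 - sqrt(2)*pi**2/256 + sqrt(2)*pi/32 + sqrt(2)/8.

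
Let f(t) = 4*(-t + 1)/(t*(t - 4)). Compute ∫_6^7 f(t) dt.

log(16/63)

Factor the denominator: t**2 - 4*t = t(t - 4).
Partial fractions: 4*(-t + 1)/(t*(t - 4)) = -1/t - 3/(t - 4).
An antiderivative is F(t) = -log(t) - 3*log(t - 4).
Then F(7) - F(6) = (-3*log(3) - log(7)) - (-log(48)) = log(16/63).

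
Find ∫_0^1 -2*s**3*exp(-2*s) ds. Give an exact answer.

-3/4 + 19*exp(-2)/4

Integrate by parts 3 times (u = s^3, dv = -2*exp(-2*s) ds).
An antiderivative is F(s) = (4*s**3 + 6*s**2 + 6*s + 3)*exp(-2*s)/4.
Then F(1) - F(0) = (19*exp(-2)/4) - (3/4) = -3/4 + 19*exp(-2)/4.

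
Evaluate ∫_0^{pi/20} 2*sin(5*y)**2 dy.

Use the identity sin^2(5*y) = (1 - cos(10*y))/2.
An antiderivative is F(y) = y - sin(10*y)/10.
Then F(pi/20) - F(0) = (-1/10 + pi/20) - (0) = -1/10 + pi/20.

-1/10 + pi/20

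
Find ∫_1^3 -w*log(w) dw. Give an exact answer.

2 - 9*log(3)/2

Integrate by parts once (u = ln w, dv = -w dw).
An antiderivative is F(w) = -w**2*(2*log(w) - 1)/4.
Then F(3) - F(1) = (9/4 - 9*log(3)/2) - (1/4) = 2 - 9*log(3)/2.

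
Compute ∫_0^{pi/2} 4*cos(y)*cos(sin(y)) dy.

Let u = sin(y), so du = cos(y) dy. When y = 0, u = 0; when y = pi/2, u = 1.
The integral becomes 4·∫ cos(u) du from 0 to 1, with antiderivative 4*sin(u).
Back in y: F(y) = 4*sin(sin(y)).
Then F(pi/2) - F(0) = (4*sin(1)) - (0) = 4*sin(1).

4*sin(1)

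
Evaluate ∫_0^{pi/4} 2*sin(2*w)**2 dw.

Use the identity sin^2(2*w) = (1 - cos(4*w))/2.
An antiderivative is F(w) = w - sin(4*w)/4.
Then F(pi/4) - F(0) = (pi/4) - (0) = pi/4.

pi/4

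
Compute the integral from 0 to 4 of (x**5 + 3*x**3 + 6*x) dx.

By the power rule, an antiderivative is F(x) = x**6/6 + 3*x**4/4 + 3*x**2.
Then F(4) - F(0) = (2768/3) - (0) = 2768/3.

2768/3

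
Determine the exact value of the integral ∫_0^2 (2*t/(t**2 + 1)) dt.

log(5)

Let u = t**2 + 1, so du = 2*t dt. When t = 0, u = 1; when t = 2, u = 5.
The integral becomes ∫ 1/u du from 1 to 5, with antiderivative log(u).
Back in t: F(t) = log(t**2 + 1).
Then F(2) - F(0) = (log(5)) - (0) = log(5).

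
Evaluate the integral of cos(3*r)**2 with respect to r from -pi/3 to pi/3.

Use the identity cos^2(3*r) = (1 + cos(6*r))/2.
An antiderivative is F(r) = r/2 + sin(6*r)/12.
Then F(pi/3) - F(-pi/3) = (pi/6) - (-pi/6) = pi/3.

pi/3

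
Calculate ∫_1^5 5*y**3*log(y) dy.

-195 + 3125*log(5)/4

Integrate by parts once (u = ln y, dv = 5*y**3 dy).
An antiderivative is F(y) = 5*y**4*(4*log(y) - 1)/16.
Then F(5) - F(1) = (-3125/16 + 3125*log(5)/4) - (-5/16) = -195 + 3125*log(5)/4.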